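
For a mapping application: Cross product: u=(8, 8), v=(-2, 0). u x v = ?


u x v = u_x*v_y - u_y*v_x = 8*0 - 8*(-2)
= 0 - (-16) = 16

16


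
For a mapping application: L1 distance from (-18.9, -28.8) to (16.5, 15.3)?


|(-18.9)-16.5| + |(-28.8)-15.3| = 35.4 + 44.1 = 79.5

79.5


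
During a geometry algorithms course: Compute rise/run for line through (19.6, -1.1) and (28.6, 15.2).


slope = (y2-y1)/(x2-x1) = (15.2-(-1.1))/(28.6-19.6) = 16.3/9 = 1.8111

1.8111


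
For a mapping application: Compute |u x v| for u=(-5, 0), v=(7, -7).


|u x v| = |(-5)*(-7) - 0*7|
= |35 - 0| = 35

35


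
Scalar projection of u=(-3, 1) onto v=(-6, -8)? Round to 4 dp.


u.v = 10, |v| = sqrt(100) = 10
Scalar projection = u.v / |v| = 10 / sqrt(100) = 1

1


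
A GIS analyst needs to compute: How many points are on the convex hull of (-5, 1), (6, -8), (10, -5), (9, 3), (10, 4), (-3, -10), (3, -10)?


Convex hull vertices (CCW): (-5, 1), (-3, -10), (3, -10), (6, -8), (10, -5), (10, 4)
Count = 6

6


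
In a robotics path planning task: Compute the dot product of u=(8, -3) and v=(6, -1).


u . v = u_x*v_x + u_y*v_y = 8*6 + (-3)*(-1)
= 48 + 3 = 51

51


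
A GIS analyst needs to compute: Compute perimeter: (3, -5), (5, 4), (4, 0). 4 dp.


Sides: (3, -5)->(5, 4): sqrt(85) = 9.219544, (5, 4)->(4, 0): sqrt(17) = 4.123106, (4, 0)->(3, -5): sqrt(26) = 5.09902
Sum = 18.44167
Perimeter = 18.4417

18.4417


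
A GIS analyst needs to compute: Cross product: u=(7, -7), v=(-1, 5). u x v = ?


u x v = u_x*v_y - u_y*v_x = 7*5 - (-7)*(-1)
= 35 - 7 = 28

28


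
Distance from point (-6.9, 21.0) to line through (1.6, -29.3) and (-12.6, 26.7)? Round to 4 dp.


|cross product| = 238.26
|line direction| = sqrt(3337.64) = 57.7723
Distance = 238.26/sqrt(3337.64) = 4.1241

4.1241


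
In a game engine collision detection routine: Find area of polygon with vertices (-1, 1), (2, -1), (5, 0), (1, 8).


Shoelace sum: ((-1)*(-1) - 2*1) + (2*0 - 5*(-1)) + (5*8 - 1*0) + (1*1 - (-1)*8)
= 53
Area = |53|/2 = 26.5

26.5


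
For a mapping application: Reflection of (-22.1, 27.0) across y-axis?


Reflection over y-axis: (x,y) -> (-x,y)
(-22.1, 27) -> (22.1, 27)

(22.1, 27)


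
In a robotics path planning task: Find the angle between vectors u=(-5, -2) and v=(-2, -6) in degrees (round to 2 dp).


u.v = 22, |u| = sqrt(29) = 5.3852, |v| = sqrt(40) = 6.3246
cos(theta) = u.v/(|u||v|) = 22/sqrt(1160) = 0.645942
theta = acos(0.645942) = 49.76 degrees

49.76 degrees


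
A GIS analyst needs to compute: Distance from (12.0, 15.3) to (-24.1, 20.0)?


dx=-36.1, dy=4.7
d^2 = (-36.1)^2 + 4.7^2 = 1325.3
d = sqrt(1325.3) = 36.4047

36.4047


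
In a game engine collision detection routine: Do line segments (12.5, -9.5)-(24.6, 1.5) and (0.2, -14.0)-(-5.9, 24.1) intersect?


Cross products: d1=-496.08, d2=-1024.19, d3=80.85, d4=608.96
d1*d2 < 0 and d3*d4 < 0? no

No, they don't intersect


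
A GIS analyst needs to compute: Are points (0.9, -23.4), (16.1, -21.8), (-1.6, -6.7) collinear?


Cross product: (16.1-0.9)*((-6.7)-(-23.4)) - ((-21.8)-(-23.4))*((-1.6)-0.9)
= 257.84

No, not collinear


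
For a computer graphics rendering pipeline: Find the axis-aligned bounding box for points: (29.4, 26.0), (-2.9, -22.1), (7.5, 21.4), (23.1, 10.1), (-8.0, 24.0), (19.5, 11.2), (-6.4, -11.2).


x range: [-8, 29.4]
y range: [-22.1, 26]
Bounding box: (-8,-22.1) to (29.4,26)

(-8,-22.1) to (29.4,26)


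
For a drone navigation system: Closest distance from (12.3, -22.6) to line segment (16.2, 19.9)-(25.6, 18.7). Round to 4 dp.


Project P onto AB: t = 0.1597 (clamped to [0,1])
Closest point on segment: (17.7011, 19.7084)
Distance: 42.6517

42.6517


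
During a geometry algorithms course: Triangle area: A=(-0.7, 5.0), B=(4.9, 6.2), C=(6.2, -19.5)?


Area = |x_A(y_B-y_C) + x_B(y_C-y_A) + x_C(y_A-y_B)|/2
= |(-17.99) + (-120.05) + (-7.44)|/2
= 145.48/2 = 72.74

72.74


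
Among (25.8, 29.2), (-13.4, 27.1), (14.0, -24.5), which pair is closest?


d(P0,P1) = 39.2562, d(P0,P2) = 54.9812, d(P1,P2) = 58.4236
Closest: P0 and P1

Closest pair: (25.8, 29.2) and (-13.4, 27.1), distance = 39.2562


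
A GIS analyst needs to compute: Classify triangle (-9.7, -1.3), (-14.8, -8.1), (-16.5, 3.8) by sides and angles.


Side lengths squared: AB^2=72.25, BC^2=144.5, CA^2=72.25
Sorted: [72.25, 72.25, 144.5]
By sides: Isosceles, By angles: Right

Isosceles, Right


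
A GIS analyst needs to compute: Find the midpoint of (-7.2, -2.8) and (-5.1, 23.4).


M = (((-7.2)+(-5.1))/2, ((-2.8)+23.4)/2)
= (-6.15, 10.3)

(-6.15, 10.3)


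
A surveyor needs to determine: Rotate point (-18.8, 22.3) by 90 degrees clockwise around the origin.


90° CW: (x,y) -> (y, -x)
(-18.8,22.3) -> (22.3, 18.8)

(22.3, 18.8)


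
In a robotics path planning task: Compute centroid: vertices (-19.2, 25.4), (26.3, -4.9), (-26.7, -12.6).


Centroid = ((x_A+x_B+x_C)/3, (y_A+y_B+y_C)/3)
= (((-19.2)+26.3+(-26.7))/3, (25.4+(-4.9)+(-12.6))/3)
= (-6.5333, 2.6333)

(-6.5333, 2.6333)


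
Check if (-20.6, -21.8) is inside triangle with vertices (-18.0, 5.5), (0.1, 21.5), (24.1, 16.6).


Cross products: AB x AP = -452.53, BC x BP = -1140.63, CA x CP = 1120.47
All same sign? no

No, outside


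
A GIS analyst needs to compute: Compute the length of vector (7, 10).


|u| = sqrt(7^2 + 10^2) = sqrt(149) = 12.2066

12.2066


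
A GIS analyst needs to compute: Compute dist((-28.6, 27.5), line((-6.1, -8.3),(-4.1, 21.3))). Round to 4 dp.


|cross product| = 737.6
|line direction| = sqrt(880.16) = 29.6675
Distance = 737.6/sqrt(880.16) = 24.8622

24.8622


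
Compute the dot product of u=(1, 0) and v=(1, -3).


u . v = u_x*v_x + u_y*v_y = 1*1 + 0*(-3)
= 1 + 0 = 1

1


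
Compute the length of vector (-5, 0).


|u| = sqrt((-5)^2 + 0^2) = sqrt(25) = 5

5


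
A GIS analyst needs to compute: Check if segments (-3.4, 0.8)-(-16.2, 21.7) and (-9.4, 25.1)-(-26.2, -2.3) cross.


Cross products: d1=572.64, d2=-129.2, d3=-185.64, d4=516.2
d1*d2 < 0 and d3*d4 < 0? yes

Yes, they intersect


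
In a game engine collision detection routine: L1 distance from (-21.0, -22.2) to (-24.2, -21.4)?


|(-21)-(-24.2)| + |(-22.2)-(-21.4)| = 3.2 + 0.8 = 4

4


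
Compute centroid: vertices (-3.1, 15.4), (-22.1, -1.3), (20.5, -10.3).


Centroid = ((x_A+x_B+x_C)/3, (y_A+y_B+y_C)/3)
= (((-3.1)+(-22.1)+20.5)/3, (15.4+(-1.3)+(-10.3))/3)
= (-1.5667, 1.2667)

(-1.5667, 1.2667)


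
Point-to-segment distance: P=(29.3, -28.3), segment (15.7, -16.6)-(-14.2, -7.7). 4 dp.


Project P onto AB: t = 0 (clamped to [0,1])
Closest point on segment: (15.7, -16.6)
Distance: 17.9402

17.9402


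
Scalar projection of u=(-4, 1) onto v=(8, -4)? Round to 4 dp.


u.v = -36, |v| = sqrt(80) = 8.9443
Scalar projection = u.v / |v| = -36 / sqrt(80) = -4.0249

-4.0249


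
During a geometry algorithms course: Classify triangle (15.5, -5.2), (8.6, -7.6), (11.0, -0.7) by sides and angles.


Side lengths squared: AB^2=53.37, BC^2=53.37, CA^2=40.5
Sorted: [40.5, 53.37, 53.37]
By sides: Isosceles, By angles: Acute

Isosceles, Acute


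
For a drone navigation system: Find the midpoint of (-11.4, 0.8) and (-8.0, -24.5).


M = (((-11.4)+(-8))/2, (0.8+(-24.5))/2)
= (-9.7, -11.85)

(-9.7, -11.85)


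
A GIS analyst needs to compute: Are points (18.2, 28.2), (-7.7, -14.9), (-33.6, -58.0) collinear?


Cross product: ((-7.7)-18.2)*((-58)-28.2) - ((-14.9)-28.2)*((-33.6)-18.2)
= 0

Yes, collinear


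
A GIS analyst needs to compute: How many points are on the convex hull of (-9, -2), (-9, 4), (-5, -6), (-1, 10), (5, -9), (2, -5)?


Convex hull vertices (CCW): (-9, -2), (-5, -6), (5, -9), (-1, 10), (-9, 4)
Count = 5

5


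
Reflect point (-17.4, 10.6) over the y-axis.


Reflection over y-axis: (x,y) -> (-x,y)
(-17.4, 10.6) -> (17.4, 10.6)

(17.4, 10.6)


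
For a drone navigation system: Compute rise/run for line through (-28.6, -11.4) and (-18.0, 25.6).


slope = (y2-y1)/(x2-x1) = (25.6-(-11.4))/((-18)-(-28.6)) = 37/10.6 = 3.4906

3.4906


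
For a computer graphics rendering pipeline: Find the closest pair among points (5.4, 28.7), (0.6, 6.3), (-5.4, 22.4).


d(P0,P1) = 22.9085, d(P0,P2) = 12.5032, d(P1,P2) = 17.1817
Closest: P0 and P2

Closest pair: (5.4, 28.7) and (-5.4, 22.4), distance = 12.5032


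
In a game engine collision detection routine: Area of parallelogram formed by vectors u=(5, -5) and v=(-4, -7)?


|u x v| = |5*(-7) - (-5)*(-4)|
= |(-35) - 20| = 55

55


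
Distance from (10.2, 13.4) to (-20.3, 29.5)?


dx=-30.5, dy=16.1
d^2 = (-30.5)^2 + 16.1^2 = 1189.46
d = sqrt(1189.46) = 34.4885

34.4885


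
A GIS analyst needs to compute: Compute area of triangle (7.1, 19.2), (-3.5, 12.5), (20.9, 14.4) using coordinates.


Area = |x_A(y_B-y_C) + x_B(y_C-y_A) + x_C(y_A-y_B)|/2
= |(-13.49) + 16.8 + 140.03|/2
= 143.34/2 = 71.67

71.67


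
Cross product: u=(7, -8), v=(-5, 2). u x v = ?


u x v = u_x*v_y - u_y*v_x = 7*2 - (-8)*(-5)
= 14 - 40 = -26

-26


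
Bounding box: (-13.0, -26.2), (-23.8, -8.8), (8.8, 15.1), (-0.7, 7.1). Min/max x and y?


x range: [-23.8, 8.8]
y range: [-26.2, 15.1]
Bounding box: (-23.8,-26.2) to (8.8,15.1)

(-23.8,-26.2) to (8.8,15.1)


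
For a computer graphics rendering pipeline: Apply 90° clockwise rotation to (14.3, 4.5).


90° CW: (x,y) -> (y, -x)
(14.3,4.5) -> (4.5, -14.3)

(4.5, -14.3)


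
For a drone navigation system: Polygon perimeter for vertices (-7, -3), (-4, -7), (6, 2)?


Sides: (-7, -3)->(-4, -7): sqrt(25) = 5, (-4, -7)->(6, 2): sqrt(181) = 13.453624, (6, 2)->(-7, -3): sqrt(194) = 13.928388
Sum = 32.382012
Perimeter = 32.382

32.382


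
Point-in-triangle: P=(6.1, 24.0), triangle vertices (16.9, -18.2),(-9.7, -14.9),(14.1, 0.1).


Cross products: AB x AP = -1086.88, BC x BP = 688.82, CA x CP = -79.48
All same sign? no

No, outside


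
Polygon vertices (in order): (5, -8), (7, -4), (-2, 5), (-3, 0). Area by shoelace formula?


Shoelace sum: (5*(-4) - 7*(-8)) + (7*5 - (-2)*(-4)) + ((-2)*0 - (-3)*5) + ((-3)*(-8) - 5*0)
= 102
Area = |102|/2 = 51

51


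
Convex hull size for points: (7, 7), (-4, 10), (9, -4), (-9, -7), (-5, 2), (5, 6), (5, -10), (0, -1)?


Convex hull vertices (CCW): (-9, -7), (5, -10), (9, -4), (7, 7), (-4, 10)
Count = 5

5


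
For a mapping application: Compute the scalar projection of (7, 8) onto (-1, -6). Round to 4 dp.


u.v = -55, |v| = sqrt(37) = 6.0828
Scalar projection = u.v / |v| = -55 / sqrt(37) = -9.0419

-9.0419


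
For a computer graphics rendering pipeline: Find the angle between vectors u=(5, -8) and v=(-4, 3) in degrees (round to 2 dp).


u.v = -44, |u| = sqrt(89) = 9.434, |v| = sqrt(25) = 5
cos(theta) = u.v/(|u||v|) = -44/sqrt(2225) = -0.932798
theta = acos(-0.932798) = 158.88 degrees

158.88 degrees


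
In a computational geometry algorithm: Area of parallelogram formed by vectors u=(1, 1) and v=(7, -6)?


|u x v| = |1*(-6) - 1*7|
= |(-6) - 7| = 13

13


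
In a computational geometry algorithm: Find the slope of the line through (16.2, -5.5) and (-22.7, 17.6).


slope = (y2-y1)/(x2-x1) = (17.6-(-5.5))/((-22.7)-16.2) = 23.1/(-38.9) = -0.5938

-0.5938


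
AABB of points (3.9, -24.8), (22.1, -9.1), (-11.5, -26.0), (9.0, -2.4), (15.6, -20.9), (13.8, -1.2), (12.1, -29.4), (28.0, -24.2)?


x range: [-11.5, 28]
y range: [-29.4, -1.2]
Bounding box: (-11.5,-29.4) to (28,-1.2)

(-11.5,-29.4) to (28,-1.2)


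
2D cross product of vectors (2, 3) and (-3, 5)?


u x v = u_x*v_y - u_y*v_x = 2*5 - 3*(-3)
= 10 - (-9) = 19

19


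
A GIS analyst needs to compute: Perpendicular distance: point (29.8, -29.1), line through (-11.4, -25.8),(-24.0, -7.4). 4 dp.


|cross product| = 716.5
|line direction| = sqrt(497.32) = 22.3007
Distance = 716.5/sqrt(497.32) = 32.1291

32.1291


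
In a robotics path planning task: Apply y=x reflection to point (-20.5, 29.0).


Reflection over y=x: (x,y) -> (y,x)
(-20.5, 29) -> (29, -20.5)

(29, -20.5)


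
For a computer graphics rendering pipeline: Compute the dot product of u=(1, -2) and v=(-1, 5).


u . v = u_x*v_x + u_y*v_y = 1*(-1) + (-2)*5
= (-1) + (-10) = -11

-11


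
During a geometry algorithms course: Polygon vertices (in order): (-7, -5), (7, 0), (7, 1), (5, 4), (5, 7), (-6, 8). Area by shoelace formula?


Shoelace sum: ((-7)*0 - 7*(-5)) + (7*1 - 7*0) + (7*4 - 5*1) + (5*7 - 5*4) + (5*8 - (-6)*7) + ((-6)*(-5) - (-7)*8)
= 248
Area = |248|/2 = 124

124


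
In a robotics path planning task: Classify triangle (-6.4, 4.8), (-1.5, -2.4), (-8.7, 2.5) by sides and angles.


Side lengths squared: AB^2=75.85, BC^2=75.85, CA^2=10.58
Sorted: [10.58, 75.85, 75.85]
By sides: Isosceles, By angles: Acute

Isosceles, Acute


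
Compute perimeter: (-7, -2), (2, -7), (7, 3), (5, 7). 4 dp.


Sides: (-7, -2)->(2, -7): sqrt(106) = 10.29563, (2, -7)->(7, 3): sqrt(125) = 11.18034, (7, 3)->(5, 7): sqrt(20) = 4.472136, (5, 7)->(-7, -2): sqrt(225) = 15
Sum = 40.948106
Perimeter = 40.9481

40.9481


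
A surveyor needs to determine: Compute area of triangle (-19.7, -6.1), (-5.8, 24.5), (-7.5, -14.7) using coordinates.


Area = |x_A(y_B-y_C) + x_B(y_C-y_A) + x_C(y_A-y_B)|/2
= |(-772.24) + 49.88 + 229.5|/2
= 492.86/2 = 246.43

246.43


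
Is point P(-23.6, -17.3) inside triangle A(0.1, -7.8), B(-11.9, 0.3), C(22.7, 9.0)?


Cross products: AB x AP = 305.97, BC x BP = -507.17, CA x CP = -183.46
All same sign? no

No, outside


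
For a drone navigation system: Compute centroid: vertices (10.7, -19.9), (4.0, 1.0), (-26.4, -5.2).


Centroid = ((x_A+x_B+x_C)/3, (y_A+y_B+y_C)/3)
= ((10.7+4+(-26.4))/3, ((-19.9)+1+(-5.2))/3)
= (-3.9, -8.0333)

(-3.9, -8.0333)


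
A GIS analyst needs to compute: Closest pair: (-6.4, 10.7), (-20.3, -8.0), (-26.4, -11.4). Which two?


d(P0,P1) = 23.3002, d(P0,P2) = 29.8062, d(P1,P2) = 6.9836
Closest: P1 and P2

Closest pair: (-20.3, -8.0) and (-26.4, -11.4), distance = 6.9836


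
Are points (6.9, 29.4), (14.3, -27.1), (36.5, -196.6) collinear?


Cross product: (14.3-6.9)*((-196.6)-29.4) - ((-27.1)-29.4)*(36.5-6.9)
= 0

Yes, collinear


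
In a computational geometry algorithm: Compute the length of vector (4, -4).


|u| = sqrt(4^2 + (-4)^2) = sqrt(32) = 5.6569

5.6569


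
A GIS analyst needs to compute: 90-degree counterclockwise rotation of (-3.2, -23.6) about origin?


90° CCW: (x,y) -> (-y, x)
(-3.2,-23.6) -> (23.6, -3.2)

(23.6, -3.2)


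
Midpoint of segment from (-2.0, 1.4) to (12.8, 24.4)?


M = (((-2)+12.8)/2, (1.4+24.4)/2)
= (5.4, 12.9)

(5.4, 12.9)


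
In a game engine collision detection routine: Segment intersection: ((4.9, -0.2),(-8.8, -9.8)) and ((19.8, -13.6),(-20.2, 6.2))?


Cross products: d1=-240.98, d2=414.28, d3=326.62, d4=-328.64
d1*d2 < 0 and d3*d4 < 0? yes

Yes, they intersect


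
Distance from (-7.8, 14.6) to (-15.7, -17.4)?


dx=-7.9, dy=-32
d^2 = (-7.9)^2 + (-32)^2 = 1086.41
d = sqrt(1086.41) = 32.9607

32.9607


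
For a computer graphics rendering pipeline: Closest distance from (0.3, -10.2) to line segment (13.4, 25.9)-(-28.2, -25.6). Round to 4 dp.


Project P onto AB: t = 0.5485 (clamped to [0,1])
Closest point on segment: (-9.4189, -2.3494)
Distance: 12.4936

12.4936


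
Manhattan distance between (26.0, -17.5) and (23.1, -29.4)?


|26-23.1| + |(-17.5)-(-29.4)| = 2.9 + 11.9 = 14.8

14.8


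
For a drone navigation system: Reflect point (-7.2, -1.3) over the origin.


Reflection over origin: (x,y) -> (-x,-y)
(-7.2, -1.3) -> (7.2, 1.3)

(7.2, 1.3)


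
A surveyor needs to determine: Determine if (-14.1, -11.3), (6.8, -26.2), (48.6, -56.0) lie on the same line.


Cross product: (6.8-(-14.1))*((-56)-(-11.3)) - ((-26.2)-(-11.3))*(48.6-(-14.1))
= 0

Yes, collinear


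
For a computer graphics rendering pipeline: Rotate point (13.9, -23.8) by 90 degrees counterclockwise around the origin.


90° CCW: (x,y) -> (-y, x)
(13.9,-23.8) -> (23.8, 13.9)

(23.8, 13.9)


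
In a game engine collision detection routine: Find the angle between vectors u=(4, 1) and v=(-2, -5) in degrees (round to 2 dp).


u.v = -13, |u| = sqrt(17) = 4.1231, |v| = sqrt(29) = 5.3852
cos(theta) = u.v/(|u||v|) = -13/sqrt(493) = -0.585491
theta = acos(-0.585491) = 125.84 degrees

125.84 degrees


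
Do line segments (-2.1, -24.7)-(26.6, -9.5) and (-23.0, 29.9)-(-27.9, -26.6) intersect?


Cross products: d1=1448.39, d2=2995.46, d3=1884.7, d4=337.63
d1*d2 < 0 and d3*d4 < 0? no

No, they don't intersect


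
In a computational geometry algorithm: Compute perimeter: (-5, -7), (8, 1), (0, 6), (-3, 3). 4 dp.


Sides: (-5, -7)->(8, 1): sqrt(233) = 15.264338, (8, 1)->(0, 6): sqrt(89) = 9.433981, (0, 6)->(-3, 3): sqrt(18) = 4.242641, (-3, 3)->(-5, -7): sqrt(104) = 10.198039
Sum = 39.138999
Perimeter = 39.139

39.139


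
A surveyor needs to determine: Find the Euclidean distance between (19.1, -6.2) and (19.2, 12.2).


dx=0.1, dy=18.4
d^2 = 0.1^2 + 18.4^2 = 338.57
d = sqrt(338.57) = 18.4003

18.4003


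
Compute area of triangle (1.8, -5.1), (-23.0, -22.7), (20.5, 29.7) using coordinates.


Area = |x_A(y_B-y_C) + x_B(y_C-y_A) + x_C(y_A-y_B)|/2
= |(-94.32) + (-800.4) + 360.8|/2
= 533.92/2 = 266.96

266.96


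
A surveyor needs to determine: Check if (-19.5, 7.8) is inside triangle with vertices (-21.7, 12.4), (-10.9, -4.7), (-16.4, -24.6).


Cross products: AB x AP = -12.06, BC x BP = -239.89, CA x CP = -57.02
All same sign? yes

Yes, inside


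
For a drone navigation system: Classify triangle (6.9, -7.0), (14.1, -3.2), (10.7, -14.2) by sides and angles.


Side lengths squared: AB^2=66.28, BC^2=132.56, CA^2=66.28
Sorted: [66.28, 66.28, 132.56]
By sides: Isosceles, By angles: Right

Isosceles, Right


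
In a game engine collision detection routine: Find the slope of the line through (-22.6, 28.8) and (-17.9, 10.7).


slope = (y2-y1)/(x2-x1) = (10.7-28.8)/((-17.9)-(-22.6)) = (-18.1)/4.7 = -3.8511

-3.8511


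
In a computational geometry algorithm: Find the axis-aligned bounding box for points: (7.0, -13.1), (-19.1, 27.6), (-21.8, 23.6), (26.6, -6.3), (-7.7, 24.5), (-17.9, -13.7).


x range: [-21.8, 26.6]
y range: [-13.7, 27.6]
Bounding box: (-21.8,-13.7) to (26.6,27.6)

(-21.8,-13.7) to (26.6,27.6)


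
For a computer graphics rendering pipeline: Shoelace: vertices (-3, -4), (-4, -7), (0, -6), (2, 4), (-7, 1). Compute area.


Shoelace sum: ((-3)*(-7) - (-4)*(-4)) + ((-4)*(-6) - 0*(-7)) + (0*4 - 2*(-6)) + (2*1 - (-7)*4) + ((-7)*(-4) - (-3)*1)
= 102
Area = |102|/2 = 51

51


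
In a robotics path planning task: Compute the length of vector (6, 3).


|u| = sqrt(6^2 + 3^2) = sqrt(45) = 6.7082

6.7082


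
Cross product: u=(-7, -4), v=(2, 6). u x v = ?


u x v = u_x*v_y - u_y*v_x = (-7)*6 - (-4)*2
= (-42) - (-8) = -34

-34


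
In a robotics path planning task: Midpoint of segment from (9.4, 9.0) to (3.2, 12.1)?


M = ((9.4+3.2)/2, (9+12.1)/2)
= (6.3, 10.55)

(6.3, 10.55)


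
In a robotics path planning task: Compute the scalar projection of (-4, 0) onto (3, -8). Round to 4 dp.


u.v = -12, |v| = sqrt(73) = 8.544
Scalar projection = u.v / |v| = -12 / sqrt(73) = -1.4045

-1.4045


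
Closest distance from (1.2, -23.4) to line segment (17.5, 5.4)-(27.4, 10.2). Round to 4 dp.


Project P onto AB: t = 0 (clamped to [0,1])
Closest point on segment: (17.5, 5.4)
Distance: 33.0927

33.0927


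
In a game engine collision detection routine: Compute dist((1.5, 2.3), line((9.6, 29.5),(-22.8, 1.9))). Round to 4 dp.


|cross product| = 657.72
|line direction| = sqrt(1811.52) = 42.562
Distance = 657.72/sqrt(1811.52) = 15.4532

15.4532


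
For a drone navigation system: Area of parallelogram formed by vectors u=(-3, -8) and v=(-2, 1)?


|u x v| = |(-3)*1 - (-8)*(-2)|
= |(-3) - 16| = 19

19


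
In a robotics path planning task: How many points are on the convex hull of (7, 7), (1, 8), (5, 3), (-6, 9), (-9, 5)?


Convex hull vertices (CCW): (-9, 5), (5, 3), (7, 7), (1, 8), (-6, 9)
Count = 5

5


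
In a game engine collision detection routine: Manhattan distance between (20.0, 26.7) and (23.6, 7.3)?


|20-23.6| + |26.7-7.3| = 3.6 + 19.4 = 23

23


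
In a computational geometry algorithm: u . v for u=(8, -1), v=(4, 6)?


u . v = u_x*v_x + u_y*v_y = 8*4 + (-1)*6
= 32 + (-6) = 26

26


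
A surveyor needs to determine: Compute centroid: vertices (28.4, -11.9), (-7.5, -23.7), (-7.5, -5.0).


Centroid = ((x_A+x_B+x_C)/3, (y_A+y_B+y_C)/3)
= ((28.4+(-7.5)+(-7.5))/3, ((-11.9)+(-23.7)+(-5))/3)
= (4.4667, -13.5333)

(4.4667, -13.5333)


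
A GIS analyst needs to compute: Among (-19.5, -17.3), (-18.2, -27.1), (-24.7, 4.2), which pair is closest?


d(P0,P1) = 9.8858, d(P0,P2) = 22.1199, d(P1,P2) = 31.9678
Closest: P0 and P1

Closest pair: (-19.5, -17.3) and (-18.2, -27.1), distance = 9.8858


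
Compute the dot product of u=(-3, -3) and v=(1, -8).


u . v = u_x*v_x + u_y*v_y = (-3)*1 + (-3)*(-8)
= (-3) + 24 = 21

21


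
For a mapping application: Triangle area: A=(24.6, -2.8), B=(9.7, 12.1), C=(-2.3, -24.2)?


Area = |x_A(y_B-y_C) + x_B(y_C-y_A) + x_C(y_A-y_B)|/2
= |892.98 + (-207.58) + 34.27|/2
= 719.67/2 = 359.835

359.835


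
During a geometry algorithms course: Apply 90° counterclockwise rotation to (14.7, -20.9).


90° CCW: (x,y) -> (-y, x)
(14.7,-20.9) -> (20.9, 14.7)

(20.9, 14.7)


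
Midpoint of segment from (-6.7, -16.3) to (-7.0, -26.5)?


M = (((-6.7)+(-7))/2, ((-16.3)+(-26.5))/2)
= (-6.85, -21.4)

(-6.85, -21.4)


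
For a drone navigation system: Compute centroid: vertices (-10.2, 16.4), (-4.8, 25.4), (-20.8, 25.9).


Centroid = ((x_A+x_B+x_C)/3, (y_A+y_B+y_C)/3)
= (((-10.2)+(-4.8)+(-20.8))/3, (16.4+25.4+25.9)/3)
= (-11.9333, 22.5667)

(-11.9333, 22.5667)


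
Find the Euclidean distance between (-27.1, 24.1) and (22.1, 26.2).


dx=49.2, dy=2.1
d^2 = 49.2^2 + 2.1^2 = 2425.05
d = sqrt(2425.05) = 49.2448

49.2448


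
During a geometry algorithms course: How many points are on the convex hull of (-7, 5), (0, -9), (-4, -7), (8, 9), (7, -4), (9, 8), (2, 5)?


Convex hull vertices (CCW): (-7, 5), (-4, -7), (0, -9), (7, -4), (9, 8), (8, 9)
Count = 6

6


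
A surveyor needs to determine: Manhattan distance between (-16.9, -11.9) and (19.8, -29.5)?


|(-16.9)-19.8| + |(-11.9)-(-29.5)| = 36.7 + 17.6 = 54.3

54.3


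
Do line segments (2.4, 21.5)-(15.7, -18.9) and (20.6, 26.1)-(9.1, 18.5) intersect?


Cross products: d1=-85.42, d2=480.26, d3=796.46, d4=230.78
d1*d2 < 0 and d3*d4 < 0? no

No, they don't intersect


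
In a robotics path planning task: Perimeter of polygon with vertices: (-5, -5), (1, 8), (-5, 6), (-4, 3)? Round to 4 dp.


Sides: (-5, -5)->(1, 8): sqrt(205) = 14.317821, (1, 8)->(-5, 6): sqrt(40) = 6.324555, (-5, 6)->(-4, 3): sqrt(10) = 3.162278, (-4, 3)->(-5, -5): sqrt(65) = 8.062258
Sum = 31.866912
Perimeter = 31.8669

31.8669


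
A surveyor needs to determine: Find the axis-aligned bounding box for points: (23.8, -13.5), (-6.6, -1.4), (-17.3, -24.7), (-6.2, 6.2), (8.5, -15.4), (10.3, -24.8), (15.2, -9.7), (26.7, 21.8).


x range: [-17.3, 26.7]
y range: [-24.8, 21.8]
Bounding box: (-17.3,-24.8) to (26.7,21.8)

(-17.3,-24.8) to (26.7,21.8)


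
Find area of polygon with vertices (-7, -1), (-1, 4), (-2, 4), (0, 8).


Shoelace sum: ((-7)*4 - (-1)*(-1)) + ((-1)*4 - (-2)*4) + ((-2)*8 - 0*4) + (0*(-1) - (-7)*8)
= 15
Area = |15|/2 = 7.5

7.5


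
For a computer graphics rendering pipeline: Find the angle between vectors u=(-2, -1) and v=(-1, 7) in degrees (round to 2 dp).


u.v = -5, |u| = sqrt(5) = 2.2361, |v| = sqrt(50) = 7.0711
cos(theta) = u.v/(|u||v|) = -5/sqrt(250) = -0.316228
theta = acos(-0.316228) = 108.43 degrees

108.43 degrees


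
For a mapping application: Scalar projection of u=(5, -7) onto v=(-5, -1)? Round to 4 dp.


u.v = -18, |v| = sqrt(26) = 5.099
Scalar projection = u.v / |v| = -18 / sqrt(26) = -3.5301

-3.5301


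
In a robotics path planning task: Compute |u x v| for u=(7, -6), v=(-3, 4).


|u x v| = |7*4 - (-6)*(-3)|
= |28 - 18| = 10

10


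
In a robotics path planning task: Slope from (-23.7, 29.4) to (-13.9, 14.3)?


slope = (y2-y1)/(x2-x1) = (14.3-29.4)/((-13.9)-(-23.7)) = (-15.1)/9.8 = -1.5408

-1.5408


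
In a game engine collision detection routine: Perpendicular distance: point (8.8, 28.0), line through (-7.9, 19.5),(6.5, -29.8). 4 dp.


|cross product| = 945.71
|line direction| = sqrt(2637.85) = 51.36
Distance = 945.71/sqrt(2637.85) = 18.4134

18.4134


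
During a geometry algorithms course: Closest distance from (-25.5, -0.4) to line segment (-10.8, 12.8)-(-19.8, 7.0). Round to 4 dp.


Project P onto AB: t = 1 (clamped to [0,1])
Closest point on segment: (-19.8, 7)
Distance: 9.3408

9.3408


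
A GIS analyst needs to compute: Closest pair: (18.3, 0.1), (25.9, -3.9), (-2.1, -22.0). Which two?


d(P0,P1) = 8.5884, d(P0,P2) = 30.0761, d(P1,P2) = 33.3408
Closest: P0 and P1

Closest pair: (18.3, 0.1) and (25.9, -3.9), distance = 8.5884


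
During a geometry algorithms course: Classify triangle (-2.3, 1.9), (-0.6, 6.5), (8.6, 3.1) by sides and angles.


Side lengths squared: AB^2=24.05, BC^2=96.2, CA^2=120.25
Sorted: [24.05, 96.2, 120.25]
By sides: Scalene, By angles: Right

Scalene, Right


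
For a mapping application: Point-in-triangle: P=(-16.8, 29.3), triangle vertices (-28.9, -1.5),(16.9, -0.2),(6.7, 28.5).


Cross products: AB x AP = 1394.91, BC x BP = 666.29, CA x CP = -733.48
All same sign? no

No, outside


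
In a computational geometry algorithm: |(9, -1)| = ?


|u| = sqrt(9^2 + (-1)^2) = sqrt(82) = 9.0554

9.0554


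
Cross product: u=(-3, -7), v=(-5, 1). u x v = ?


u x v = u_x*v_y - u_y*v_x = (-3)*1 - (-7)*(-5)
= (-3) - 35 = -38

-38


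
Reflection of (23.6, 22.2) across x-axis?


Reflection over x-axis: (x,y) -> (x,-y)
(23.6, 22.2) -> (23.6, -22.2)

(23.6, -22.2)


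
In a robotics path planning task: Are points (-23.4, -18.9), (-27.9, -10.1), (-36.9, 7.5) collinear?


Cross product: ((-27.9)-(-23.4))*(7.5-(-18.9)) - ((-10.1)-(-18.9))*((-36.9)-(-23.4))
= 0

Yes, collinear


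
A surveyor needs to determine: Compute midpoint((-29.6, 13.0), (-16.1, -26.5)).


M = (((-29.6)+(-16.1))/2, (13+(-26.5))/2)
= (-22.85, -6.75)

(-22.85, -6.75)


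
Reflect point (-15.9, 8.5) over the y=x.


Reflection over y=x: (x,y) -> (y,x)
(-15.9, 8.5) -> (8.5, -15.9)

(8.5, -15.9)


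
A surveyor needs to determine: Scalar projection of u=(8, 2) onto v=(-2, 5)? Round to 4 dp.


u.v = -6, |v| = sqrt(29) = 5.3852
Scalar projection = u.v / |v| = -6 / sqrt(29) = -1.1142

-1.1142


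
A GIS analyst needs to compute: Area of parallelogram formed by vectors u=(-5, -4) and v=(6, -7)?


|u x v| = |(-5)*(-7) - (-4)*6|
= |35 - (-24)| = 59

59


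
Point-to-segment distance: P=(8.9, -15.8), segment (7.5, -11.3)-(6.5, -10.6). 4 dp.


Project P onto AB: t = 0 (clamped to [0,1])
Closest point on segment: (7.5, -11.3)
Distance: 4.7127

4.7127


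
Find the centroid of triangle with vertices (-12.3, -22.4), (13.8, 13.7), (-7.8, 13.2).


Centroid = ((x_A+x_B+x_C)/3, (y_A+y_B+y_C)/3)
= (((-12.3)+13.8+(-7.8))/3, ((-22.4)+13.7+13.2)/3)
= (-2.1, 1.5)

(-2.1, 1.5)


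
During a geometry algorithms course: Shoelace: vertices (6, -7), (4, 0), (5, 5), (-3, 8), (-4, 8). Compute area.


Shoelace sum: (6*0 - 4*(-7)) + (4*5 - 5*0) + (5*8 - (-3)*5) + ((-3)*8 - (-4)*8) + ((-4)*(-7) - 6*8)
= 91
Area = |91|/2 = 45.5

45.5


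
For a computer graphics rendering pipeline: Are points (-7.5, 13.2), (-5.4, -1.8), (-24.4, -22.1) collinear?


Cross product: ((-5.4)-(-7.5))*((-22.1)-13.2) - ((-1.8)-13.2)*((-24.4)-(-7.5))
= -327.63

No, not collinear


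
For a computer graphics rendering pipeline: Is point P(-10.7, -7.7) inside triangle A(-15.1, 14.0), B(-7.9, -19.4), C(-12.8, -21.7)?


Cross products: AB x AP = -9.28, BC x BP = -63.77, CA x CP = -107.17
All same sign? yes

Yes, inside


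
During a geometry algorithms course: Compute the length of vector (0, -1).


|u| = sqrt(0^2 + (-1)^2) = sqrt(1) = 1

1


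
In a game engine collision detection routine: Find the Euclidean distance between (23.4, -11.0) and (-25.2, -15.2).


dx=-48.6, dy=-4.2
d^2 = (-48.6)^2 + (-4.2)^2 = 2379.6
d = sqrt(2379.6) = 48.7811

48.7811


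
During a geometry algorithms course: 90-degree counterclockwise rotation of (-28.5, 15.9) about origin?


90° CCW: (x,y) -> (-y, x)
(-28.5,15.9) -> (-15.9, -28.5)

(-15.9, -28.5)


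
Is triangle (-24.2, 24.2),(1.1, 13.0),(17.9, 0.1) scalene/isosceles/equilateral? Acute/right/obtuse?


Side lengths squared: AB^2=765.53, BC^2=448.65, CA^2=2353.22
Sorted: [448.65, 765.53, 2353.22]
By sides: Scalene, By angles: Obtuse

Scalene, Obtuse


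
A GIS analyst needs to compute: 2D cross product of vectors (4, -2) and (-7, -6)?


u x v = u_x*v_y - u_y*v_x = 4*(-6) - (-2)*(-7)
= (-24) - 14 = -38

-38


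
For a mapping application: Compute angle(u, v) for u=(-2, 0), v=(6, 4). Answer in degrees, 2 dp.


u.v = -12, |u| = sqrt(4) = 2, |v| = sqrt(52) = 7.2111
cos(theta) = u.v/(|u||v|) = -12/sqrt(208) = -0.83205
theta = acos(-0.83205) = 146.31 degrees

146.31 degrees


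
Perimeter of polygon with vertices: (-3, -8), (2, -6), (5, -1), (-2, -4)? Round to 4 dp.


Sides: (-3, -8)->(2, -6): sqrt(29) = 5.385165, (2, -6)->(5, -1): sqrt(34) = 5.830952, (5, -1)->(-2, -4): sqrt(58) = 7.615773, (-2, -4)->(-3, -8): sqrt(17) = 4.123106
Sum = 22.954996
Perimeter = 22.955

22.955


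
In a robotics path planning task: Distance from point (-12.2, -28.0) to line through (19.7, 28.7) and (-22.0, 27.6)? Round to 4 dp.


|cross product| = 2329.3
|line direction| = sqrt(1740.1) = 41.7145
Distance = 2329.3/sqrt(1740.1) = 55.8391

55.8391


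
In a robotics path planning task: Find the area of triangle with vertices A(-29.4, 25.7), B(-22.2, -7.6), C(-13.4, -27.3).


Area = |x_A(y_B-y_C) + x_B(y_C-y_A) + x_C(y_A-y_B)|/2
= |(-579.18) + 1176.6 + (-446.22)|/2
= 151.2/2 = 75.6

75.6


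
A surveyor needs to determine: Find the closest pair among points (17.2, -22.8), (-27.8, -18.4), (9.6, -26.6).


d(P0,P1) = 45.2146, d(P0,P2) = 8.4971, d(P1,P2) = 38.2884
Closest: P0 and P2

Closest pair: (17.2, -22.8) and (9.6, -26.6), distance = 8.4971


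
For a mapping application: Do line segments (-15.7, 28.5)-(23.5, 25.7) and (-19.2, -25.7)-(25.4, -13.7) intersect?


Cross products: d1=2375.32, d2=1780.04, d3=-2134.44, d4=-1539.16
d1*d2 < 0 and d3*d4 < 0? no

No, they don't intersect


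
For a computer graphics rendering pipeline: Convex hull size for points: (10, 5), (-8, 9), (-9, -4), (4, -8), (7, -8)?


Convex hull vertices (CCW): (-9, -4), (4, -8), (7, -8), (10, 5), (-8, 9)
Count = 5

5


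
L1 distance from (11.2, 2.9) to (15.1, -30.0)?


|11.2-15.1| + |2.9-(-30)| = 3.9 + 32.9 = 36.8

36.8


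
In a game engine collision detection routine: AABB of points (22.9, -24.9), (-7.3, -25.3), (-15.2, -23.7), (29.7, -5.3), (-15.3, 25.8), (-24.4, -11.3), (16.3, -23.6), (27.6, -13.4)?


x range: [-24.4, 29.7]
y range: [-25.3, 25.8]
Bounding box: (-24.4,-25.3) to (29.7,25.8)

(-24.4,-25.3) to (29.7,25.8)


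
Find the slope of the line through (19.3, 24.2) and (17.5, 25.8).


slope = (y2-y1)/(x2-x1) = (25.8-24.2)/(17.5-19.3) = 1.6/(-1.8) = -0.8889

-0.8889


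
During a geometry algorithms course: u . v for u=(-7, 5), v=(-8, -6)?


u . v = u_x*v_x + u_y*v_y = (-7)*(-8) + 5*(-6)
= 56 + (-30) = 26

26


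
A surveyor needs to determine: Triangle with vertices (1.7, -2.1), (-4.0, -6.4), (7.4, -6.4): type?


Side lengths squared: AB^2=50.98, BC^2=129.96, CA^2=50.98
Sorted: [50.98, 50.98, 129.96]
By sides: Isosceles, By angles: Obtuse

Isosceles, Obtuse


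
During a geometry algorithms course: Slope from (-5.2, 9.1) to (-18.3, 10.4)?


slope = (y2-y1)/(x2-x1) = (10.4-9.1)/((-18.3)-(-5.2)) = 1.3/(-13.1) = -0.0992

-0.0992


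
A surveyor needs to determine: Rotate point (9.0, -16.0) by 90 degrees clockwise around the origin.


90° CW: (x,y) -> (y, -x)
(9,-16) -> (-16, -9)

(-16, -9)


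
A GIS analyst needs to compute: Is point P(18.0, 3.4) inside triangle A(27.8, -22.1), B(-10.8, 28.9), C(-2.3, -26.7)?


Cross products: AB x AP = -484.5, BC x BP = 1384.53, CA x CP = 812.63
All same sign? no

No, outside


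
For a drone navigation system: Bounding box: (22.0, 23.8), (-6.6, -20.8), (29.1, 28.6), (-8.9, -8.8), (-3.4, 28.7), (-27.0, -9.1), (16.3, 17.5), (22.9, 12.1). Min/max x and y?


x range: [-27, 29.1]
y range: [-20.8, 28.7]
Bounding box: (-27,-20.8) to (29.1,28.7)

(-27,-20.8) to (29.1,28.7)


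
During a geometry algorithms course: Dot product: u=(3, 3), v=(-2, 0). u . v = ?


u . v = u_x*v_x + u_y*v_y = 3*(-2) + 3*0
= (-6) + 0 = -6

-6


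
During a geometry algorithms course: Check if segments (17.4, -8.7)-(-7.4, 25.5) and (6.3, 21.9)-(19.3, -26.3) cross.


Cross products: d1=137.22, d2=-613.54, d3=-379.26, d4=371.5
d1*d2 < 0 and d3*d4 < 0? yes

Yes, they intersect


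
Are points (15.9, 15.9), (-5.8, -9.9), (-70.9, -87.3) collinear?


Cross product: ((-5.8)-15.9)*((-87.3)-15.9) - ((-9.9)-15.9)*((-70.9)-15.9)
= 0

Yes, collinear


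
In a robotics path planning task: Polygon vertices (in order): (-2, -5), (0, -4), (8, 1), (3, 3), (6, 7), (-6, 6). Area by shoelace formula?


Shoelace sum: ((-2)*(-4) - 0*(-5)) + (0*1 - 8*(-4)) + (8*3 - 3*1) + (3*7 - 6*3) + (6*6 - (-6)*7) + ((-6)*(-5) - (-2)*6)
= 184
Area = |184|/2 = 92

92


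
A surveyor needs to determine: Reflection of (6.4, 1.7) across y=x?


Reflection over y=x: (x,y) -> (y,x)
(6.4, 1.7) -> (1.7, 6.4)

(1.7, 6.4)


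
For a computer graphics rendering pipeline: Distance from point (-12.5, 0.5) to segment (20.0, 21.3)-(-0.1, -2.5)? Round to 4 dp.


Project P onto AB: t = 1 (clamped to [0,1])
Closest point on segment: (-0.1, -2.5)
Distance: 12.7577

12.7577


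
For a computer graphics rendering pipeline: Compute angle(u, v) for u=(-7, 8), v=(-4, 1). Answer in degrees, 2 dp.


u.v = 36, |u| = sqrt(113) = 10.6301, |v| = sqrt(17) = 4.1231
cos(theta) = u.v/(|u||v|) = 36/sqrt(1921) = 0.82137
theta = acos(0.82137) = 34.78 degrees

34.78 degrees


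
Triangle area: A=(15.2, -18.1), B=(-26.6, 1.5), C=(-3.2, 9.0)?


Area = |x_A(y_B-y_C) + x_B(y_C-y_A) + x_C(y_A-y_B)|/2
= |(-114) + (-720.86) + 62.72|/2
= 772.14/2 = 386.07

386.07


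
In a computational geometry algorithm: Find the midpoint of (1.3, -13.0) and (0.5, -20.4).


M = ((1.3+0.5)/2, ((-13)+(-20.4))/2)
= (0.9, -16.7)

(0.9, -16.7)


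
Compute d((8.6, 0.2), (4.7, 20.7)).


dx=-3.9, dy=20.5
d^2 = (-3.9)^2 + 20.5^2 = 435.46
d = sqrt(435.46) = 20.8677

20.8677


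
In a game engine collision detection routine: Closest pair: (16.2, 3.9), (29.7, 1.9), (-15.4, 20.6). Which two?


d(P0,P1) = 13.6473, d(P0,P2) = 35.7414, d(P1,P2) = 48.8232
Closest: P0 and P1

Closest pair: (16.2, 3.9) and (29.7, 1.9), distance = 13.6473


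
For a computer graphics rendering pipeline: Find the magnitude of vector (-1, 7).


|u| = sqrt((-1)^2 + 7^2) = sqrt(50) = 7.0711

7.0711


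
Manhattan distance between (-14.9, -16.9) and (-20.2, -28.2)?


|(-14.9)-(-20.2)| + |(-16.9)-(-28.2)| = 5.3 + 11.3 = 16.6

16.6


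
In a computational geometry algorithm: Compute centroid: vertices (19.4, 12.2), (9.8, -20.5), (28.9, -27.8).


Centroid = ((x_A+x_B+x_C)/3, (y_A+y_B+y_C)/3)
= ((19.4+9.8+28.9)/3, (12.2+(-20.5)+(-27.8))/3)
= (19.3667, -12.0333)

(19.3667, -12.0333)


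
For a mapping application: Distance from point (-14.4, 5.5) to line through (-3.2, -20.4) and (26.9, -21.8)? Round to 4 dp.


|cross product| = 763.91
|line direction| = sqrt(907.97) = 30.1325
Distance = 763.91/sqrt(907.97) = 25.3517

25.3517


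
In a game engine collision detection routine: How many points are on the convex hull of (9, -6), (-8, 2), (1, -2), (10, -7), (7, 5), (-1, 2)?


Convex hull vertices (CCW): (-8, 2), (10, -7), (7, 5)
Count = 3

3


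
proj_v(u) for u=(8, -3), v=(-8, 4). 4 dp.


u.v = -76, |v| = sqrt(80) = 8.9443
Scalar projection = u.v / |v| = -76 / sqrt(80) = -8.4971

-8.4971


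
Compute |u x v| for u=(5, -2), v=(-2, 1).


|u x v| = |5*1 - (-2)*(-2)|
= |5 - 4| = 1

1


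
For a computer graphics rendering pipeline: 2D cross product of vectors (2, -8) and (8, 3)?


u x v = u_x*v_y - u_y*v_x = 2*3 - (-8)*8
= 6 - (-64) = 70

70


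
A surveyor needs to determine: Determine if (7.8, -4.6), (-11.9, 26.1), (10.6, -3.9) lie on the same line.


Cross product: ((-11.9)-7.8)*((-3.9)-(-4.6)) - (26.1-(-4.6))*(10.6-7.8)
= -99.75

No, not collinear


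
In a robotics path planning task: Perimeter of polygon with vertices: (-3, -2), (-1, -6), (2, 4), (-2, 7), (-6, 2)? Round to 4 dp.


Sides: (-3, -2)->(-1, -6): sqrt(20) = 4.472136, (-1, -6)->(2, 4): sqrt(109) = 10.440307, (2, 4)->(-2, 7): sqrt(25) = 5, (-2, 7)->(-6, 2): sqrt(41) = 6.403124, (-6, 2)->(-3, -2): sqrt(25) = 5
Sum = 31.315567
Perimeter = 31.3156

31.3156


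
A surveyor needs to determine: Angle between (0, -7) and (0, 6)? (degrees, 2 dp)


u.v = -42, |u| = sqrt(49) = 7, |v| = sqrt(36) = 6
cos(theta) = u.v/(|u||v|) = -42/sqrt(1764) = -1
theta = acos(-1) = 180 degrees

180 degrees


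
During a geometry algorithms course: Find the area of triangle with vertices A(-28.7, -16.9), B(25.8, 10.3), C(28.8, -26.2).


Area = |x_A(y_B-y_C) + x_B(y_C-y_A) + x_C(y_A-y_B)|/2
= |(-1047.55) + (-239.94) + (-783.36)|/2
= 2070.85/2 = 1035.425

1035.425


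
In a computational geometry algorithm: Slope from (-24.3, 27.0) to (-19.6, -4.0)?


slope = (y2-y1)/(x2-x1) = ((-4)-27)/((-19.6)-(-24.3)) = (-31)/4.7 = -6.5957

-6.5957


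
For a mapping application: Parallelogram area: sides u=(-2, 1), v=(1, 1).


|u x v| = |(-2)*1 - 1*1|
= |(-2) - 1| = 3

3


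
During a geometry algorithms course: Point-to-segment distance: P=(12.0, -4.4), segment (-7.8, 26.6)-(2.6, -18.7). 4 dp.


Project P onto AB: t = 0.7454 (clamped to [0,1])
Closest point on segment: (-0.048, -7.166)
Distance: 12.3614

12.3614


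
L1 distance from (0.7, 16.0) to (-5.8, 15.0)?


|0.7-(-5.8)| + |16-15| = 6.5 + 1 = 7.5

7.5


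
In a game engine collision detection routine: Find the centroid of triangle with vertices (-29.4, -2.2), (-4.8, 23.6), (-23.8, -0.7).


Centroid = ((x_A+x_B+x_C)/3, (y_A+y_B+y_C)/3)
= (((-29.4)+(-4.8)+(-23.8))/3, ((-2.2)+23.6+(-0.7))/3)
= (-19.3333, 6.9)

(-19.3333, 6.9)


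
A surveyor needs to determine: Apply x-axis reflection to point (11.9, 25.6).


Reflection over x-axis: (x,y) -> (x,-y)
(11.9, 25.6) -> (11.9, -25.6)

(11.9, -25.6)


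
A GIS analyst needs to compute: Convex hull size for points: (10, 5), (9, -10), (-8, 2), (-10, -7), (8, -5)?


Convex hull vertices (CCW): (-10, -7), (9, -10), (10, 5), (-8, 2)
Count = 4

4


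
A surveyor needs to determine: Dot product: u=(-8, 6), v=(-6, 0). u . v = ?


u . v = u_x*v_x + u_y*v_y = (-8)*(-6) + 6*0
= 48 + 0 = 48

48


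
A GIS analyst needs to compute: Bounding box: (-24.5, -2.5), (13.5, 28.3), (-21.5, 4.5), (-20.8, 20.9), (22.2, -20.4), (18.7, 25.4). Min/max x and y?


x range: [-24.5, 22.2]
y range: [-20.4, 28.3]
Bounding box: (-24.5,-20.4) to (22.2,28.3)

(-24.5,-20.4) to (22.2,28.3)


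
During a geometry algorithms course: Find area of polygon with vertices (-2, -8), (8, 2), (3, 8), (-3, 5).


Shoelace sum: ((-2)*2 - 8*(-8)) + (8*8 - 3*2) + (3*5 - (-3)*8) + ((-3)*(-8) - (-2)*5)
= 191
Area = |191|/2 = 95.5

95.5


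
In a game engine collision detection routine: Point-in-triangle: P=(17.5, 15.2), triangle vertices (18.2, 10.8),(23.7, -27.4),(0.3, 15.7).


Cross products: AB x AP = -2.54, BC x BP = -729.62, CA x CP = 75.33
All same sign? no

No, outside
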